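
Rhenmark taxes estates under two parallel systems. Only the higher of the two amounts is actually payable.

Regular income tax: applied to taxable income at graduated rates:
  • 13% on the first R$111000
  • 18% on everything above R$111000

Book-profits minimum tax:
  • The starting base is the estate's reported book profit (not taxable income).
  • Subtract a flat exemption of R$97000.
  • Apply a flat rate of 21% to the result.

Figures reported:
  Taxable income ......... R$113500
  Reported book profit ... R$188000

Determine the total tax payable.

Regular income tax:
  R$111000 × 13% = R$14430
  R$2500 × 18% = R$450
  → R$14880

Book-profits minimum tax:
  Base (reported book profit): R$188000
  Less exemption R$97000 → base R$91000
  R$91000 × 21% = R$19110

R$19110 > R$14880, so the book-profits minimum tax is the binding amount.

R$19110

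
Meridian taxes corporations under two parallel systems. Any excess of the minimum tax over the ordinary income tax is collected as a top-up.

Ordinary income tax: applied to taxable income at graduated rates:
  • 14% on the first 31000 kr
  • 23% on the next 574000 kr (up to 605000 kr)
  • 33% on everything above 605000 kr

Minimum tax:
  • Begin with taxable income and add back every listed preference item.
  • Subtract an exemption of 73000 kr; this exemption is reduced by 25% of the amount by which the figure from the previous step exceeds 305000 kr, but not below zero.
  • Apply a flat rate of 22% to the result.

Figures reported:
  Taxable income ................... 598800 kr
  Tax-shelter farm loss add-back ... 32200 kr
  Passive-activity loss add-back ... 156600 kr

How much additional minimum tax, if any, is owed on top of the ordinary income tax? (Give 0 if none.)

38338 kr

Minimum tax:
  Adjusted income: 598800 kr + 32200 kr + 156600 kr = 787600 kr
  Exemption: 25% × (787600 kr − 305000 kr) = 120650 kr ≥ 73000 kr, so the exemption is fully phased out
  Base: 787600 kr − 0 kr = 787600 kr
  787600 kr × 22% = 173272 kr

Ordinary income tax:
  31000 kr × 14% = 4340 kr
  567800 kr × 23% = 130594 kr
  → 134934 kr

Excess of minimum tax over ordinary income tax: 173272 kr − 134934 kr = 38338 kr.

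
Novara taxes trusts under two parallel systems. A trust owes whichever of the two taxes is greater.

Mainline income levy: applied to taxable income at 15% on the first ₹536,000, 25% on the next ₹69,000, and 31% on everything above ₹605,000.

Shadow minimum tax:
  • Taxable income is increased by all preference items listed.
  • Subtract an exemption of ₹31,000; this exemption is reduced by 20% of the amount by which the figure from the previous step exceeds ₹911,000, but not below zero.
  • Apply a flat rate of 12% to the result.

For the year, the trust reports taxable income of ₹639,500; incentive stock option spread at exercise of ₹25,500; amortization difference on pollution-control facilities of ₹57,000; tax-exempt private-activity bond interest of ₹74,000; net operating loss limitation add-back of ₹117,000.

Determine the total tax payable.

₹108,345

Shadow minimum tax:
  Adjusted income: ₹639,500 + ₹25,500 + ₹57,000 + ₹74,000 + ₹117,000 = ₹913,000
  Exemption: ₹31,000 − 20% × (₹913,000 − ₹911,000) = ₹31,000 − ₹400 = ₹30,600
  Base: ₹913,000 − ₹30,600 = ₹882,400
  ₹882,400 × 12% = ₹105,888

Mainline income levy:
  ₹536,000 × 15% = ₹80,400
  ₹69,000 × 25% = ₹17,250
  ₹34,500 × 31% = ₹10,695
  → ₹108,345

₹108,345 > ₹105,888, so the mainline income levy governs.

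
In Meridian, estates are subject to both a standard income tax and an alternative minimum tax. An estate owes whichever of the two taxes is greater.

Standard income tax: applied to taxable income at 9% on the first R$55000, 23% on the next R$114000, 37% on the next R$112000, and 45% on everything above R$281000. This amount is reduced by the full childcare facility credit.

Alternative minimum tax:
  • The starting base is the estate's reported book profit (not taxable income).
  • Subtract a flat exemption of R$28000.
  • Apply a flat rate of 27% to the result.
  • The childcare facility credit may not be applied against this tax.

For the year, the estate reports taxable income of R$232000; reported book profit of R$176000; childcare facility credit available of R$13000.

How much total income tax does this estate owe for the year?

R$41480

Standard income tax:
  R$55000 × 9% = R$4950
  R$114000 × 23% = R$26220
  R$63000 × 37% = R$23310
  → R$54480
  Less childcare facility credit R$13000 → R$41480

Alternative minimum tax:
  Base (reported book profit): R$176000
  Less exemption R$28000 → base R$148000
  R$148000 × 27% = R$39960

R$41480 > R$39960, so the standard income tax governs.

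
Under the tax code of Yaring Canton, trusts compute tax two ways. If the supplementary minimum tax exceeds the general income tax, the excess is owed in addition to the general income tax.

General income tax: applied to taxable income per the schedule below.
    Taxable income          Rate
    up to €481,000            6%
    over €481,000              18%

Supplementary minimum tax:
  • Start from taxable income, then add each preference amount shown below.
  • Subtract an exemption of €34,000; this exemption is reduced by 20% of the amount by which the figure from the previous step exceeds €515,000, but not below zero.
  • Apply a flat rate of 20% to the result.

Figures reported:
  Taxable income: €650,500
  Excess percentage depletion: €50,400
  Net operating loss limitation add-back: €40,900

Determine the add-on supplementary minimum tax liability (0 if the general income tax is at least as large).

€88,990

General income tax:
  €481,000 × 6% = €28,860
  €169,500 × 18% = €30,510
  → €59,370

Supplementary minimum tax:
  Adjusted income: €650,500 + €50,400 + €40,900 = €741,800
  Exemption: 20% × (€741,800 − €515,000) = €45,360 ≥ €34,000, so the exemption is fully phased out
  Base: €741,800 − €0 = €741,800
  €741,800 × 20% = €148,360

Excess of supplementary minimum tax over general income tax: €148,360 − €59,370 = €88,990.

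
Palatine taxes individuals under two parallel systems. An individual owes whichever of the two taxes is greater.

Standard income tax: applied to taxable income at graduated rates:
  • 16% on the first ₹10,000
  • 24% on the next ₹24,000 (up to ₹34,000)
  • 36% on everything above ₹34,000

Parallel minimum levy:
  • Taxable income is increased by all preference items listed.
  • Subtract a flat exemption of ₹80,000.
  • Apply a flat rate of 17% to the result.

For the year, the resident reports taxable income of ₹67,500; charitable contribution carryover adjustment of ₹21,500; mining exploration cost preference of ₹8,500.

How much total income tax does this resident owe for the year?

Standard income tax:
  ₹10,000 × 16% = ₹1,600
  ₹24,000 × 24% = ₹5,760
  ₹33,500 × 36% = ₹12,060
  → ₹19,420

Parallel minimum levy:
  Adjusted income: ₹67,500 + ₹21,500 + ₹8,500 = ₹97,500
  Less exemption ₹80,000 → base ₹17,500
  ₹17,500 × 17% = ₹2,975

₹19,420 > ₹2,975, so the standard income tax governs.

₹19,420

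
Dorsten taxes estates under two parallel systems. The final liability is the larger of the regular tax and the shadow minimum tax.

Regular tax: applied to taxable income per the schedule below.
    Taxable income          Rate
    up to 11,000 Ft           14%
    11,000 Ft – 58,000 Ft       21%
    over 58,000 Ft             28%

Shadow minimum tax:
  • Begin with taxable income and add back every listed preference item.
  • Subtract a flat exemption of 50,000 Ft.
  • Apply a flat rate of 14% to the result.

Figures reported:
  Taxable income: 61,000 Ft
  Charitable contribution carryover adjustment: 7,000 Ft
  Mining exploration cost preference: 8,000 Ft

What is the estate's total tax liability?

12,250 Ft

Shadow minimum tax:
  Adjusted income: 61,000 Ft + 7,000 Ft + 8,000 Ft = 76,000 Ft
  Less exemption 50,000 Ft → base 26,000 Ft
  26,000 Ft × 14% = 3,640 Ft

Regular tax:
  11,000 Ft × 14% = 1,540 Ft
  47,000 Ft × 21% = 9,870 Ft
  3,000 Ft × 28% = 840 Ft
  → 12,250 Ft

12,250 Ft > 3,640 Ft, so the regular tax governs.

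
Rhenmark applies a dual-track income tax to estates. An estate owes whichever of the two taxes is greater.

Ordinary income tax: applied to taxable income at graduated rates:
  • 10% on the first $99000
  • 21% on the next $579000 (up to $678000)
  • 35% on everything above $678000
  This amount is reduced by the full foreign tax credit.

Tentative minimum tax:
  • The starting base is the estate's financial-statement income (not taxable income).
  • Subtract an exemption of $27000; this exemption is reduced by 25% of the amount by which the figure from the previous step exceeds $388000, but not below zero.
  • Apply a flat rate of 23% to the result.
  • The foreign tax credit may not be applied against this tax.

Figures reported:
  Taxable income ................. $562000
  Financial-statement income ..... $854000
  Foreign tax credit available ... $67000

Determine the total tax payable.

$196420

Ordinary income tax:
  $99000 × 10% = $9900
  $463000 × 21% = $97230
  → $107130
  Less foreign tax credit $67000 → $40130

Tentative minimum tax:
  Base (financial-statement income): $854000
  Exemption: 25% × ($854000 − $388000) = $116500 ≥ $27000, so the exemption is fully phased out
  Base: $854000 − $0 = $854000
  $854000 × 23% = $196420

$196420 > $40130, so the tentative minimum tax is the binding amount.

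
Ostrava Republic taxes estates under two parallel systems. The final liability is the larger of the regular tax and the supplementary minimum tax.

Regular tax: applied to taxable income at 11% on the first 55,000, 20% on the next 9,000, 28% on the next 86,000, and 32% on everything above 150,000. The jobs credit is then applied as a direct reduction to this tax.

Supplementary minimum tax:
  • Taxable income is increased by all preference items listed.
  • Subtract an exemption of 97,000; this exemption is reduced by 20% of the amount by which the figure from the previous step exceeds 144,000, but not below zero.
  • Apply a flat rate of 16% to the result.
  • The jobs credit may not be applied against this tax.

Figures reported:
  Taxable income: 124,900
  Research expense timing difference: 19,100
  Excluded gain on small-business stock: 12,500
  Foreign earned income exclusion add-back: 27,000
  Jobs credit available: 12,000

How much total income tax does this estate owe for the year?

Regular tax:
  55,000 × 11% = 6,050
  9,000 × 20% = 1,800
  60,900 × 28% = 17,052
  → 24,902
  Less jobs credit 12,000 → 12,902

Supplementary minimum tax:
  Adjusted income: 124,900 + 19,100 + 12,500 + 27,000 = 183,500
  Exemption: 97,000 − 20% × (183,500 − 144,000) = 97,000 − 7,900 = 89,100
  Base: 183,500 − 89,100 = 94,400
  94,400 × 16% = 15,104

15,104 > 12,902, so the supplementary minimum tax is the binding amount.

15,104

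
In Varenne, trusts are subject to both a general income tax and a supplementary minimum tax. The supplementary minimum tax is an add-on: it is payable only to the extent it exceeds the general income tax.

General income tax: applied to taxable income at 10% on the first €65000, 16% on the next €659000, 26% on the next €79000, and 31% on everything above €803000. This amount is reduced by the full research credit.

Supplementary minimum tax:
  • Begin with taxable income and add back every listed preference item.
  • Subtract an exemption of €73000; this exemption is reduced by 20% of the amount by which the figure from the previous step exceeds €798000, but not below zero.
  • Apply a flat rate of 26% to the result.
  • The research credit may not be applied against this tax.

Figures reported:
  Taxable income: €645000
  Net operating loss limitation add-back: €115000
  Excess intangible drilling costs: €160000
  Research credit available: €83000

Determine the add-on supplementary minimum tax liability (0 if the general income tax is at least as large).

General income tax:
  €65000 × 10% = €6500
  €580000 × 16% = €92800
  → €99300
  Less research credit €83000 → €16300

Supplementary minimum tax:
  Adjusted income: €645000 + €115000 + €160000 = €920000
  Exemption: €73000 − 20% × (€920000 − €798000) = €73000 − €24400 = €48600
  Base: €920000 − €48600 = €871400
  €871400 × 26% = €226564

Excess of supplementary minimum tax over general income tax: €226564 − €16300 = €210264.

€210264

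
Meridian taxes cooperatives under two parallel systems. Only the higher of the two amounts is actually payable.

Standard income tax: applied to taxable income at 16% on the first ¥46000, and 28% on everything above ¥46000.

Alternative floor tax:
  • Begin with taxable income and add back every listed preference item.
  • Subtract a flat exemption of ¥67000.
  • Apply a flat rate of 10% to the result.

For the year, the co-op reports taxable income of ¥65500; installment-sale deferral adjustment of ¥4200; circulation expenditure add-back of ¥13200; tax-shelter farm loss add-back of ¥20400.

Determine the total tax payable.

Alternative floor tax:
  Adjusted income: ¥65500 + ¥4200 + ¥13200 + ¥20400 = ¥103300
  Less exemption ¥67000 → base ¥36300
  ¥36300 × 10% = ¥3630

Standard income tax:
  ¥46000 × 16% = ¥7360
  ¥19500 × 28% = ¥5460
  → ¥12820

¥12820 > ¥3630, so the standard income tax governs.

¥12820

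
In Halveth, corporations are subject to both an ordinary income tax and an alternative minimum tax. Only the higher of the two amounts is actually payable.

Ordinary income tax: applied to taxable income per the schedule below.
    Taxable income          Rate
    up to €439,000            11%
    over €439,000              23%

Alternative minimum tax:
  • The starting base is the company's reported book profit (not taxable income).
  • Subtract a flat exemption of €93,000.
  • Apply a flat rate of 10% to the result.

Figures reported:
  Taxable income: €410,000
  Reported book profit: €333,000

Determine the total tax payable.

€45,100

Ordinary income tax:
  €410,000 × 11% = €45,100

Alternative minimum tax:
  Base (reported book profit): €333,000
  Less exemption €93,000 → base €240,000
  €240,000 × 10% = €24,000

€45,100 > €24,000, so the ordinary income tax governs.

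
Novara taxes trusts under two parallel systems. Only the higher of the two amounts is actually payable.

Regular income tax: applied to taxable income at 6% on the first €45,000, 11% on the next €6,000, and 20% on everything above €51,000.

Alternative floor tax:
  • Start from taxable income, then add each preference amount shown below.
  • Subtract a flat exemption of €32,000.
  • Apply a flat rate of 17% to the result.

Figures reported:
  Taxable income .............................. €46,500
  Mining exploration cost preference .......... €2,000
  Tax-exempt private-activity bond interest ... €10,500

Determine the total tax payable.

Alternative floor tax:
  Adjusted income: €46,500 + €2,000 + €10,500 = €59,000
  Less exemption €32,000 → base €27,000
  €27,000 × 17% = €4,590

Regular income tax:
  €45,000 × 6% = €2,700
  €1,500 × 11% = €165
  → €2,865

€4,590 > €2,865, so the alternative floor tax is the binding amount.

€4,590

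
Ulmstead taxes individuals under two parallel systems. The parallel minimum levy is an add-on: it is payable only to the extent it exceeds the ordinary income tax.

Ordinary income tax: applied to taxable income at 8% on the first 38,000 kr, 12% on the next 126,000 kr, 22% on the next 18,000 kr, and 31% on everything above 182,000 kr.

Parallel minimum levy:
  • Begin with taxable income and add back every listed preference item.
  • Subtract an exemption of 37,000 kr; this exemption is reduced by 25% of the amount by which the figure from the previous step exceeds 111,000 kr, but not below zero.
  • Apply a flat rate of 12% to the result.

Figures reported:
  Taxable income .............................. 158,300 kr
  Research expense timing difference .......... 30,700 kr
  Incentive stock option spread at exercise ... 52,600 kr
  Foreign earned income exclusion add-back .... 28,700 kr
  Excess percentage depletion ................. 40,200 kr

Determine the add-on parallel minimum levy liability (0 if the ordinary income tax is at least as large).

Parallel minimum levy:
  Adjusted income: 158,300 kr + 30,700 kr + 52,600 kr + 28,700 kr + 40,200 kr = 310,500 kr
  Exemption: 25% × (310,500 kr − 111,000 kr) = 49,875 kr ≥ 37,000 kr, so the exemption is fully phased out
  Base: 310,500 kr − 0 kr = 310,500 kr
  310,500 kr × 12% = 37,260 kr

Ordinary income tax:
  38,000 kr × 8% = 3,040 kr
  120,300 kr × 12% = 14,436 kr
  → 17,476 kr

Excess of parallel minimum levy over ordinary income tax: 37,260 kr − 17,476 kr = 19,784 kr.

19,784 kr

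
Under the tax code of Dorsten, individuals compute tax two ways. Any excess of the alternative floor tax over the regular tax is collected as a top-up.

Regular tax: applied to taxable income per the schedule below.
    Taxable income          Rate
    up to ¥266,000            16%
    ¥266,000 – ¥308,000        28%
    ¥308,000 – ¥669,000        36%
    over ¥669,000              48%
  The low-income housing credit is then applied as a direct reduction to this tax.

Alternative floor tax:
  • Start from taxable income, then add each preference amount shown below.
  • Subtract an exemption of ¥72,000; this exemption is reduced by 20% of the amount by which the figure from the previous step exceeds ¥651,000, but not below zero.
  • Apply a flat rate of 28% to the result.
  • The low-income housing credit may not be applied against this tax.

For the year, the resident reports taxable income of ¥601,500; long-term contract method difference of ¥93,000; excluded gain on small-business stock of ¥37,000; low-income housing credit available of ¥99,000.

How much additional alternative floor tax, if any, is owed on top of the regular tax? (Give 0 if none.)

Regular tax:
  ¥266,000 × 16% = ¥42,560
  ¥42,000 × 28% = ¥11,760
  ¥293,500 × 36% = ¥105,660
  → ¥159,980
  Less low-income housing credit ¥99,000 → ¥60,980

Alternative floor tax:
  Adjusted income: ¥601,500 + ¥93,000 + ¥37,000 = ¥731,500
  Exemption: ¥72,000 − 20% × (¥731,500 − ¥651,000) = ¥72,000 − ¥16,100 = ¥55,900
  Base: ¥731,500 − ¥55,900 = ¥675,600
  ¥675,600 × 28% = ¥189,168

Excess of alternative floor tax over regular tax: ¥189,168 − ¥60,980 = ¥128,188.

¥128,188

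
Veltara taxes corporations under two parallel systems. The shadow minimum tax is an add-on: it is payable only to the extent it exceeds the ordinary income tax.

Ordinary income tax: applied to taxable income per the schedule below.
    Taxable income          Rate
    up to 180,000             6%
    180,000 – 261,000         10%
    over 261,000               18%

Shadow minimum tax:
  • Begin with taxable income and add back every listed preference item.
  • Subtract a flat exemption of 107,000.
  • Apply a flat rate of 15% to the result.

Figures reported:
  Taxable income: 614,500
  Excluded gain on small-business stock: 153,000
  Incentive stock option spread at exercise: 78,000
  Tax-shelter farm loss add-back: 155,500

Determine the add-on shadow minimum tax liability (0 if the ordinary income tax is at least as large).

Shadow minimum tax:
  Adjusted income: 614,500 + 153,000 + 78,000 + 155,500 = 1,001,000
  Less exemption 107,000 → base 894,000
  894,000 × 15% = 134,100

Ordinary income tax:
  180,000 × 6% = 10,800
  81,000 × 10% = 8,100
  353,500 × 18% = 63,630
  → 82,530

Excess of shadow minimum tax over ordinary income tax: 134,100 − 82,530 = 51,570.

51,570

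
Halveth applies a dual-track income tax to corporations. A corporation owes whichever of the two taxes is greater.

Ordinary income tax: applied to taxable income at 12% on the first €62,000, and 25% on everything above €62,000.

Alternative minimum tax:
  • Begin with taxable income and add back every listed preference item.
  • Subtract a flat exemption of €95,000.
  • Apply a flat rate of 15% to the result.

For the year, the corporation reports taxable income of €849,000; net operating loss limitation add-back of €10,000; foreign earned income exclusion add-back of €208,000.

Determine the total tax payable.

Alternative minimum tax:
  Adjusted income: €849,000 + €10,000 + €208,000 = €1,067,000
  Less exemption €95,000 → base €972,000
  €972,000 × 15% = €145,800

Ordinary income tax:
  €62,000 × 12% = €7,440
  €787,000 × 25% = €196,750
  → €204,190

€204,190 > €145,800, so the ordinary income tax governs.

€204,190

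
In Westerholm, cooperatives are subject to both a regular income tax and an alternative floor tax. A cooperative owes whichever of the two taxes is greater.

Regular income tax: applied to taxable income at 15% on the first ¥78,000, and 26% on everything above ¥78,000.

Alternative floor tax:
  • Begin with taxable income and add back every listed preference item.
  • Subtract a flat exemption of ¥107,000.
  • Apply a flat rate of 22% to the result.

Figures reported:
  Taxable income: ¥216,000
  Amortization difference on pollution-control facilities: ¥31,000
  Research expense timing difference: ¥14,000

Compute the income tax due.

Regular income tax:
  ¥78,000 × 15% = ¥11,700
  ¥138,000 × 26% = ¥35,880
  → ¥47,580

Alternative floor tax:
  Adjusted income: ¥216,000 + ¥31,000 + ¥14,000 = ¥261,000
  Less exemption ¥107,000 → base ¥154,000
  ¥154,000 × 22% = ¥33,880

¥47,580 > ¥33,880, so the regular income tax governs.

¥47,580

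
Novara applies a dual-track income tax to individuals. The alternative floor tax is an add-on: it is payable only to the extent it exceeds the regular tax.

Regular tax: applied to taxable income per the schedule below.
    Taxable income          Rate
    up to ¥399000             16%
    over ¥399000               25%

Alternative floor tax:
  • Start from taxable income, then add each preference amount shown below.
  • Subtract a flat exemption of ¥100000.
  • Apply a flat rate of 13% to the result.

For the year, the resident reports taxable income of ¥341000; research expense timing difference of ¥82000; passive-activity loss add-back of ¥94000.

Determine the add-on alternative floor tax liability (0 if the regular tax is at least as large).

Alternative floor tax:
  Adjusted income: ¥341000 + ¥82000 + ¥94000 = ¥517000
  Less exemption ¥100000 → base ¥417000
  ¥417000 × 13% = ¥54210

Regular tax:
  ¥341000 × 16% = ¥54560

¥54210 ≤ ¥54560, so no add-on is due.

¥0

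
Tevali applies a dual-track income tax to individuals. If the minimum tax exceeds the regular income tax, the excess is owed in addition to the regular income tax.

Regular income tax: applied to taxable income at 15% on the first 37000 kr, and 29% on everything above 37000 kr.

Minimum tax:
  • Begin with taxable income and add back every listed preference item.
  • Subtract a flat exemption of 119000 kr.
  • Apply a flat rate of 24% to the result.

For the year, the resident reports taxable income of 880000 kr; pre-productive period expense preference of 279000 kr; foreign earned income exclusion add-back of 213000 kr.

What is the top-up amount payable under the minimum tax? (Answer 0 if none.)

Minimum tax:
  Adjusted income: 880000 kr + 279000 kr + 213000 kr = 1372000 kr
  Less exemption 119000 kr → base 1253000 kr
  1253000 kr × 24% = 300720 kr

Regular income tax:
  37000 kr × 15% = 5550 kr
  843000 kr × 29% = 244470 kr
  → 250020 kr

Excess of minimum tax over regular income tax: 300720 kr − 250020 kr = 50700 kr.

50700 kr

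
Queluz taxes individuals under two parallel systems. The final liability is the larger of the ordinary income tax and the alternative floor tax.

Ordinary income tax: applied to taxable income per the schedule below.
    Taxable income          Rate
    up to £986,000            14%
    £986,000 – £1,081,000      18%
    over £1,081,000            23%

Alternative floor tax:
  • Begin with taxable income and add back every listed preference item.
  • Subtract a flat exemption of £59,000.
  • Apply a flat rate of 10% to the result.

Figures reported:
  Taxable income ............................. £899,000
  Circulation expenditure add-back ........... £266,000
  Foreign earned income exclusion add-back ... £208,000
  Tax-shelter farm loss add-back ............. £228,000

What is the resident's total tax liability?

Ordinary income tax:
  £899,000 × 14% = £125,860

Alternative floor tax:
  Adjusted income: £899,000 + £266,000 + £208,000 + £228,000 = £1,601,000
  Less exemption £59,000 → base £1,542,000
  £1,542,000 × 10% = £154,200

£154,200 > £125,860, so the alternative floor tax is the binding amount.

£154,200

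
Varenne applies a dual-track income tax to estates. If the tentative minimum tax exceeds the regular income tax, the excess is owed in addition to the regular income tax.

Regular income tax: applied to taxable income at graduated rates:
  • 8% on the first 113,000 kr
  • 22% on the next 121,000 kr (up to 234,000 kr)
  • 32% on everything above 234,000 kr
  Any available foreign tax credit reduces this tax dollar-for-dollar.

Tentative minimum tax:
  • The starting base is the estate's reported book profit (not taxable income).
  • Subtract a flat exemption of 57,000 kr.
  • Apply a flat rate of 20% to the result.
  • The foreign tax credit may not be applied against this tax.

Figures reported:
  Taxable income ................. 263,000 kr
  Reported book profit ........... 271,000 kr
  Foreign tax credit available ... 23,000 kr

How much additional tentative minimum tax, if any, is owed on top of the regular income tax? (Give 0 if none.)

20,860 kr

Regular income tax:
  113,000 kr × 8% = 9,040 kr
  121,000 kr × 22% = 26,620 kr
  29,000 kr × 32% = 9,280 kr
  → 44,940 kr
  Less foreign tax credit 23,000 kr → 21,940 kr

Tentative minimum tax:
  Base (reported book profit): 271,000 kr
  Less exemption 57,000 kr → base 214,000 kr
  214,000 kr × 20% = 42,800 kr

Excess of tentative minimum tax over regular income tax: 42,800 kr − 21,940 kr = 20,860 kr.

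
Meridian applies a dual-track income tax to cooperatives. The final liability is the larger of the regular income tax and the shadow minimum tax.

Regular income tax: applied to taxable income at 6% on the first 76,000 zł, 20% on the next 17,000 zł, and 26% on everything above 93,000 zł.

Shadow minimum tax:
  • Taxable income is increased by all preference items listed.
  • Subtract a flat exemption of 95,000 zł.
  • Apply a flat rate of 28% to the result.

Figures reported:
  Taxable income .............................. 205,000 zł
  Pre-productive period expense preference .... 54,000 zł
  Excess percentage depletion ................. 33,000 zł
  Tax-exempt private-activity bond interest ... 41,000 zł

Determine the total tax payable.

66,640 zł

Shadow minimum tax:
  Adjusted income: 205,000 zł + 54,000 zł + 33,000 zł + 41,000 zł = 333,000 zł
  Less exemption 95,000 zł → base 238,000 zł
  238,000 zł × 28% = 66,640 zł

Regular income tax:
  76,000 zł × 6% = 4,560 zł
  17,000 zł × 20% = 3,400 zł
  112,000 zł × 26% = 29,120 zł
  → 37,080 zł

66,640 zł > 37,080 zł, so the shadow minimum tax is the binding amount.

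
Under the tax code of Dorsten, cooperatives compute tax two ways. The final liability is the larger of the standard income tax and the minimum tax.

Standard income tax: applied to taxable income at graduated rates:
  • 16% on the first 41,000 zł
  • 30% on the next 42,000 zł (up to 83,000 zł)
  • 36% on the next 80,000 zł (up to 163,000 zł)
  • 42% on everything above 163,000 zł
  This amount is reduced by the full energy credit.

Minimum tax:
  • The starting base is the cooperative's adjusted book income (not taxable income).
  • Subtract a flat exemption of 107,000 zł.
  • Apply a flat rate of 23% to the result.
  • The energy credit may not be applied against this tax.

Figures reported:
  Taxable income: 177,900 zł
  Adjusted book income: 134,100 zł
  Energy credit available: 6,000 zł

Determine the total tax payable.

48,218 zł

Standard income tax:
  41,000 zł × 16% = 6,560 zł
  42,000 zł × 30% = 12,600 zł
  80,000 zł × 36% = 28,800 zł
  14,900 zł × 42% = 6,258 zł
  → 54,218 zł
  Less energy credit 6,000 zł → 48,218 zł

Minimum tax:
  Base (adjusted book income): 134,100 zł
  Less exemption 107,000 zł → base 27,100 zł
  27,100 zł × 23% = 6,233 zł

48,218 zł > 6,233 zł, so the standard income tax governs.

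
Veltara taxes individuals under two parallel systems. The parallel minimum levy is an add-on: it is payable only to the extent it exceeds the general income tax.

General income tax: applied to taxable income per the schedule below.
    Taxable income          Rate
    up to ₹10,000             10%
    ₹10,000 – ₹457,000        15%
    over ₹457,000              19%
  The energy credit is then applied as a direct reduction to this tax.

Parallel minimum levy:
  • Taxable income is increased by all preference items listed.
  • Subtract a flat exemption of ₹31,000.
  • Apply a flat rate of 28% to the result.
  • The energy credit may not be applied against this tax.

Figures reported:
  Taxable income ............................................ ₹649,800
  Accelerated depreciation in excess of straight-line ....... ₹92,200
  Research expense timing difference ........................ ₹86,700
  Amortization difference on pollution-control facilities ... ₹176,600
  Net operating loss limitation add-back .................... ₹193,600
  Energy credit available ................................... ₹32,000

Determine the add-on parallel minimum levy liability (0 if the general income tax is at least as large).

₹254,330

General income tax:
  ₹10,000 × 10% = ₹1,000
  ₹447,000 × 15% = ₹67,050
  ₹192,800 × 19% = ₹36,632
  → ₹104,682
  Less energy credit ₹32,000 → ₹72,682

Parallel minimum levy:
  Adjusted income: ₹649,800 + ₹92,200 + ₹86,700 + ₹176,600 + ₹193,600 = ₹1,198,900
  Less exemption ₹31,000 → base ₹1,167,900
  ₹1,167,900 × 28% = ₹327,012

Excess of parallel minimum levy over general income tax: ₹327,012 − ₹72,682 = ₹254,330.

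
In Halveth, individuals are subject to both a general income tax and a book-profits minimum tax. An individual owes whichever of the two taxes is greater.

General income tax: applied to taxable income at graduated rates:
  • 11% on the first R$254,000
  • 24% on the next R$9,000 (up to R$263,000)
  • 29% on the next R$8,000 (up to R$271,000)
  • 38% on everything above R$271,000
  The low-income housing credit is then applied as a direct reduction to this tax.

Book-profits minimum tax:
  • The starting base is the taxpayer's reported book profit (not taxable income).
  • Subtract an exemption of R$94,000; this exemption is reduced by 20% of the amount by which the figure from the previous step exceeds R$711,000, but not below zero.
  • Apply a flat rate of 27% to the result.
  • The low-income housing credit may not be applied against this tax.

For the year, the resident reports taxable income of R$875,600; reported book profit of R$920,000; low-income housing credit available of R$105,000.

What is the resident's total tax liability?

R$234,306

Book-profits minimum tax:
  Base (reported book profit): R$920,000
  Exemption: R$94,000 − 20% × (R$920,000 − R$711,000) = R$94,000 − R$41,800 = R$52,200
  Base: R$920,000 − R$52,200 = R$867,800
  R$867,800 × 27% = R$234,306

General income tax:
  R$254,000 × 11% = R$27,940
  R$9,000 × 24% = R$2,160
  R$8,000 × 29% = R$2,320
  R$604,600 × 38% = R$229,748
  → R$262,168
  Less low-income housing credit R$105,000 → R$157,168

R$234,306 > R$157,168, so the book-profits minimum tax is the binding amount.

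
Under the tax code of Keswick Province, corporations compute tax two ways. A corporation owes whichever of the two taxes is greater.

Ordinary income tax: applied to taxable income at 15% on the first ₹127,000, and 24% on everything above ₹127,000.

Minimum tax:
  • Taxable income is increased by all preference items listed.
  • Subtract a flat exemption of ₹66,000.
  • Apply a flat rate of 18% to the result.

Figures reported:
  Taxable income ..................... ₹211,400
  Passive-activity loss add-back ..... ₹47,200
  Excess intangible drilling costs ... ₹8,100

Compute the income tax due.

₹39,306

Ordinary income tax:
  ₹127,000 × 15% = ₹19,050
  ₹84,400 × 24% = ₹20,256
  → ₹39,306

Minimum tax:
  Adjusted income: ₹211,400 + ₹47,200 + ₹8,100 = ₹266,700
  Less exemption ₹66,000 → base ₹200,700
  ₹200,700 × 18% = ₹36,126

₹39,306 > ₹36,126, so the ordinary income tax governs.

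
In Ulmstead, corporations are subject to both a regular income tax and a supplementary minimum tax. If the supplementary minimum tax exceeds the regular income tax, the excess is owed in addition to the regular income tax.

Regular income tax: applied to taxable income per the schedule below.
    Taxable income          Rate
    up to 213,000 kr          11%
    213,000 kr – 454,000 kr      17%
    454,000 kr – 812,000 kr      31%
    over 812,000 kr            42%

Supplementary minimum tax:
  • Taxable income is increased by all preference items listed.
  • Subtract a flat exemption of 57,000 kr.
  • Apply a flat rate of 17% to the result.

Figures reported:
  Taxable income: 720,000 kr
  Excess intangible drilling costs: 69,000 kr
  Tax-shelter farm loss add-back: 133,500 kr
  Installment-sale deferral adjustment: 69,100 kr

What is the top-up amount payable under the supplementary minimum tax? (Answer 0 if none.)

12,022 kr

Supplementary minimum tax:
  Adjusted income: 720,000 kr + 69,000 kr + 133,500 kr + 69,100 kr = 991,600 kr
  Less exemption 57,000 kr → base 934,600 kr
  934,600 kr × 17% = 158,882 kr

Regular income tax:
  213,000 kr × 11% = 23,430 kr
  241,000 kr × 17% = 40,970 kr
  266,000 kr × 31% = 82,460 kr
  → 146,860 kr

Excess of supplementary minimum tax over regular income tax: 158,882 kr − 146,860 kr = 12,022 kr.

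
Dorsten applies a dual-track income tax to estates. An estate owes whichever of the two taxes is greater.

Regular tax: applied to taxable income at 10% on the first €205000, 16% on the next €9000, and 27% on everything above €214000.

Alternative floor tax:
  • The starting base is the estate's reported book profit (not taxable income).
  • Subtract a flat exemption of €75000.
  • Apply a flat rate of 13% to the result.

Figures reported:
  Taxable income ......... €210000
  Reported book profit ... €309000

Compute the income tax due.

€30420

Alternative floor tax:
  Base (reported book profit): €309000
  Less exemption €75000 → base €234000
  €234000 × 13% = €30420

Regular tax:
  €205000 × 10% = €20500
  €5000 × 16% = €800
  → €21300

€30420 > €21300, so the alternative floor tax is the binding amount.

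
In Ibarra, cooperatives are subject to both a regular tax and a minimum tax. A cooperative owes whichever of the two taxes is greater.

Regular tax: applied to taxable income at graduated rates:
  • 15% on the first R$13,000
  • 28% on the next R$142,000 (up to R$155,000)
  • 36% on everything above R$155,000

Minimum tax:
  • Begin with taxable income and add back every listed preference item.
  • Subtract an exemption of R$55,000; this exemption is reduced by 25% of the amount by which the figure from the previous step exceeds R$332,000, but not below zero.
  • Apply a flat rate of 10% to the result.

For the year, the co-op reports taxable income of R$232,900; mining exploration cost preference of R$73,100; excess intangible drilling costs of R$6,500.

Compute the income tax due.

Minimum tax:
  Adjusted income: R$232,900 + R$73,100 + R$6,500 = R$312,500
  Exemption: R$312,500 ≤ R$332,000, so full R$55,000 applies
  Base: R$312,500 − R$55,000 = R$257,500
  R$257,500 × 10% = R$25,750

Regular tax:
  R$13,000 × 15% = R$1,950
  R$142,000 × 28% = R$39,760
  R$77,900 × 36% = R$28,044
  → R$69,754

R$69,754 > R$25,750, so the regular tax governs.

R$69,754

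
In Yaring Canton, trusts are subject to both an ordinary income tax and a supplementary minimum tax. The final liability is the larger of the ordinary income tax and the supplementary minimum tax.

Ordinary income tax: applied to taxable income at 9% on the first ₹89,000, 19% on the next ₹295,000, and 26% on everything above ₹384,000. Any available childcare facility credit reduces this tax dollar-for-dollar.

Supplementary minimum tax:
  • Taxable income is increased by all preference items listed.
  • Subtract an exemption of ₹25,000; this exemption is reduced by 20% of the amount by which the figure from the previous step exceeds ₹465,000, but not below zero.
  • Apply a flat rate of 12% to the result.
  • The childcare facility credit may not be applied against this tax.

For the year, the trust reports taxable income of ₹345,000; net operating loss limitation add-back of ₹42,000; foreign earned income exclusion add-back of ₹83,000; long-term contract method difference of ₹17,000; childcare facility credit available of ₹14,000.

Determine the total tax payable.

₹55,968

Ordinary income tax:
  ₹89,000 × 9% = ₹8,010
  ₹256,000 × 19% = ₹48,640
  → ₹56,650
  Less childcare facility credit ₹14,000 → ₹42,650

Supplementary minimum tax:
  Adjusted income: ₹345,000 + ₹42,000 + ₹83,000 + ₹17,000 = ₹487,000
  Exemption: ₹25,000 − 20% × (₹487,000 − ₹465,000) = ₹25,000 − ₹4,400 = ₹20,600
  Base: ₹487,000 − ₹20,600 = ₹466,400
  ₹466,400 × 12% = ₹55,968

₹55,968 > ₹42,650, so the supplementary minimum tax is the binding amount.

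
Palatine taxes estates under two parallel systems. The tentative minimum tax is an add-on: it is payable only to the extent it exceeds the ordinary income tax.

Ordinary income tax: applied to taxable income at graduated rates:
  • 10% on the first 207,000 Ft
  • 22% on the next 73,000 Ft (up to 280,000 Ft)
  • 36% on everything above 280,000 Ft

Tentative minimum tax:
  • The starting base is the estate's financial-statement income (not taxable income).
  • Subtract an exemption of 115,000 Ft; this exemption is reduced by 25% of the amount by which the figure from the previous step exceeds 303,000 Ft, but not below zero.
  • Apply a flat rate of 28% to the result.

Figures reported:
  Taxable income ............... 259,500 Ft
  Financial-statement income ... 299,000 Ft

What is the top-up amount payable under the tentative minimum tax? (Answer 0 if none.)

Tentative minimum tax:
  Base (financial-statement income): 299,000 Ft
  Exemption: 299,000 Ft ≤ 303,000 Ft, so full 115,000 Ft applies
  Base: 299,000 Ft − 115,000 Ft = 184,000 Ft
  184,000 Ft × 28% = 51,520 Ft

Ordinary income tax:
  207,000 Ft × 10% = 20,700 Ft
  52,500 Ft × 22% = 11,550 Ft
  → 32,250 Ft

Excess of tentative minimum tax over ordinary income tax: 51,520 Ft − 32,250 Ft = 19,270 Ft.

19,270 Ft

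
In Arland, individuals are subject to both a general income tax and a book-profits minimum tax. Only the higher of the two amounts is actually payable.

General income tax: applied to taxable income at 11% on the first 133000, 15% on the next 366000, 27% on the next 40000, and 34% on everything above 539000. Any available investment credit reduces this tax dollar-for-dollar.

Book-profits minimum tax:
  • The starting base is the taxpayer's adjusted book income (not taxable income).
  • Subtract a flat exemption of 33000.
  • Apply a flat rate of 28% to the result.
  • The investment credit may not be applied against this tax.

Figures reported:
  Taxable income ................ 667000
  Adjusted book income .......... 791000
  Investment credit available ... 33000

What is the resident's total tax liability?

212240

Book-profits minimum tax:
  Base (adjusted book income): 791000
  Less exemption 33000 → base 758000
  758000 × 28% = 212240

General income tax:
  133000 × 11% = 14630
  366000 × 15% = 54900
  40000 × 27% = 10800
  128000 × 34% = 43520
  → 123850
  Less investment credit 33000 → 90850

212240 > 90850, so the book-profits minimum tax is the binding amount.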